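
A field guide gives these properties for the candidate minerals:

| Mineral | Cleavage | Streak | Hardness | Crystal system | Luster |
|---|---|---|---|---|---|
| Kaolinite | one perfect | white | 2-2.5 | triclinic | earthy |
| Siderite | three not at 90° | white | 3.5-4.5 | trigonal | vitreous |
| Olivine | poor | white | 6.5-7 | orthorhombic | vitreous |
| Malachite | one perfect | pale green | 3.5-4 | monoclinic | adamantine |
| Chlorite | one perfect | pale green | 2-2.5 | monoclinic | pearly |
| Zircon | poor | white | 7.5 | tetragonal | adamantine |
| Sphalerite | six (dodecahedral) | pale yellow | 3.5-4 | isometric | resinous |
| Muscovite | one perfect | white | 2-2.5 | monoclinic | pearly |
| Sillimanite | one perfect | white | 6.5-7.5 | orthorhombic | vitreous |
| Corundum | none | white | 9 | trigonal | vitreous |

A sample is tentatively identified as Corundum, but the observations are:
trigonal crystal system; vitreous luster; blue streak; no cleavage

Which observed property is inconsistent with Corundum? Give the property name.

Trigonal crystal system: Corundum has trigonal system — agrees.
Vitreous luster: Corundum has vitreous luster — agrees.
Blue streak: Corundum has white streak — outside the reference range.
No cleavage: Corundum has cleavage none — agrees.
The streak is the one property that does not fit.

streak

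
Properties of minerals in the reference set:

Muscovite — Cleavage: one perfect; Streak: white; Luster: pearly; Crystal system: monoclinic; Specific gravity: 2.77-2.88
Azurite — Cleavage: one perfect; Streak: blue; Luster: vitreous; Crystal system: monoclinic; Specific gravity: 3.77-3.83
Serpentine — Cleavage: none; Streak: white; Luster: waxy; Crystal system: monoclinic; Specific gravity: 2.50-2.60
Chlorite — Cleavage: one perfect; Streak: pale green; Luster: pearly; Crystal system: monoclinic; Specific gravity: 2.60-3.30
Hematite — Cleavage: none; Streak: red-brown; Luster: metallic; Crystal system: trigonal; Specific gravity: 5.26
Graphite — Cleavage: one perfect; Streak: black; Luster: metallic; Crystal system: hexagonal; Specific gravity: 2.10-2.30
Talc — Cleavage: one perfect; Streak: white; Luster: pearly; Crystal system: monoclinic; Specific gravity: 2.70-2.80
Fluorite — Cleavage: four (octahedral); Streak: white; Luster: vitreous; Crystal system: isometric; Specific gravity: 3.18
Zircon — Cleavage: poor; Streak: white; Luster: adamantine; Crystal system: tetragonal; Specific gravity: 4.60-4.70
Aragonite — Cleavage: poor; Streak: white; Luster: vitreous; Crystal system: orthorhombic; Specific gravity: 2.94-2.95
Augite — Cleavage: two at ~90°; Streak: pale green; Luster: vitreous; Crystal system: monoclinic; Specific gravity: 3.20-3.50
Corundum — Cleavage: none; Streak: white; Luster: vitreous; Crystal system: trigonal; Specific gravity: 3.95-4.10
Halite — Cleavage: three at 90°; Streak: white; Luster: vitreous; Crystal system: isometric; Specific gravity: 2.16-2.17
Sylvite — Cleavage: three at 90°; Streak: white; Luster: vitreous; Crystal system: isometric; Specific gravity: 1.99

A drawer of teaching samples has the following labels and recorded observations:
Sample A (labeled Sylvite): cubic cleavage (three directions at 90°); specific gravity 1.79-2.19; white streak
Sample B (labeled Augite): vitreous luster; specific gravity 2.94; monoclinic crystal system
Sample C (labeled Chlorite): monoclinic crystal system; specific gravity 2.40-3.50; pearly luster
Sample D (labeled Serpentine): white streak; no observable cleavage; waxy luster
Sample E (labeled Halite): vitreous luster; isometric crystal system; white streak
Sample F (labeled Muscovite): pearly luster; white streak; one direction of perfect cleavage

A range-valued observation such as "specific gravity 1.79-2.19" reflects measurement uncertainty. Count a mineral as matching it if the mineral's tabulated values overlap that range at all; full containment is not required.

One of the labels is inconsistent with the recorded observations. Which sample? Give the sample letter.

Sample A: all recorded properties match Sylvite.
Sample B: Augite has SG 3.20-3.50, but the record shows specific gravity 2.94 — this label is wrong.
Sample C: all recorded properties match Chlorite.
Sample D: all recorded properties match Serpentine.
Sample E: all recorded properties match Halite.
Sample F: all recorded properties match Muscovite.
Only sample B is inconsistent with its label.

B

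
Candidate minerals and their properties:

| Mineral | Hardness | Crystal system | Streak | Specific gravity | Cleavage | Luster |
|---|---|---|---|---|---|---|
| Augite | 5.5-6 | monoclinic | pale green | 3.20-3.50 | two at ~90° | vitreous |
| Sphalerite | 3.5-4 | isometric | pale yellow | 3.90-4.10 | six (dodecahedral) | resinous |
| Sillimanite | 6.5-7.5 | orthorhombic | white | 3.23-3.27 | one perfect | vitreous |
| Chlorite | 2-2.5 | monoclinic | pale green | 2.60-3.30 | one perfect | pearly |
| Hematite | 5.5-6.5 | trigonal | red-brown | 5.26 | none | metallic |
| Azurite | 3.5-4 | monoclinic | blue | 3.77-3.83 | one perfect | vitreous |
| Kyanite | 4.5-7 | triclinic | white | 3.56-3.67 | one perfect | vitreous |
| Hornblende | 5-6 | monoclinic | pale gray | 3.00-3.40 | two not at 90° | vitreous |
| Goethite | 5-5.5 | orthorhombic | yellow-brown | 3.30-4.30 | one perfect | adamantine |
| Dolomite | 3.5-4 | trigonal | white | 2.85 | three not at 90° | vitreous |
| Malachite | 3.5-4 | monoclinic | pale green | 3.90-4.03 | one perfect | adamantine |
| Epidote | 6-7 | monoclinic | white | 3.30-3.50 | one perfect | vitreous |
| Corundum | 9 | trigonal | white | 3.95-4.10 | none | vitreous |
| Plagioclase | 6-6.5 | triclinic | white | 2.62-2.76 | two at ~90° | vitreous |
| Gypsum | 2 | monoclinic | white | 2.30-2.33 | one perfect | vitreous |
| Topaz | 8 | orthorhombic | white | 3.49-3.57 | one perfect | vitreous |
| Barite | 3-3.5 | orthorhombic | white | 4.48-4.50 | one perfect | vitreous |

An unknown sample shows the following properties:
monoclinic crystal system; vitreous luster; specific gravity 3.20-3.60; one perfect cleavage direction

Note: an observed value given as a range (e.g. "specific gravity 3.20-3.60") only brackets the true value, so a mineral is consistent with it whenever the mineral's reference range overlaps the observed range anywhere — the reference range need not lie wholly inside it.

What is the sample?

Epidote

Monoclinic crystal system: leaves Augite, Chlorite, Azurite, Hornblende, Malachite, Epidote, Gypsum.
Vitreous luster rules out Chlorite, Malachite.
Specific gravity 3.20-3.60 rules out Azurite, Gypsum.
One perfect cleavage direction: Epidote remains.
Only Epidote satisfies all observations.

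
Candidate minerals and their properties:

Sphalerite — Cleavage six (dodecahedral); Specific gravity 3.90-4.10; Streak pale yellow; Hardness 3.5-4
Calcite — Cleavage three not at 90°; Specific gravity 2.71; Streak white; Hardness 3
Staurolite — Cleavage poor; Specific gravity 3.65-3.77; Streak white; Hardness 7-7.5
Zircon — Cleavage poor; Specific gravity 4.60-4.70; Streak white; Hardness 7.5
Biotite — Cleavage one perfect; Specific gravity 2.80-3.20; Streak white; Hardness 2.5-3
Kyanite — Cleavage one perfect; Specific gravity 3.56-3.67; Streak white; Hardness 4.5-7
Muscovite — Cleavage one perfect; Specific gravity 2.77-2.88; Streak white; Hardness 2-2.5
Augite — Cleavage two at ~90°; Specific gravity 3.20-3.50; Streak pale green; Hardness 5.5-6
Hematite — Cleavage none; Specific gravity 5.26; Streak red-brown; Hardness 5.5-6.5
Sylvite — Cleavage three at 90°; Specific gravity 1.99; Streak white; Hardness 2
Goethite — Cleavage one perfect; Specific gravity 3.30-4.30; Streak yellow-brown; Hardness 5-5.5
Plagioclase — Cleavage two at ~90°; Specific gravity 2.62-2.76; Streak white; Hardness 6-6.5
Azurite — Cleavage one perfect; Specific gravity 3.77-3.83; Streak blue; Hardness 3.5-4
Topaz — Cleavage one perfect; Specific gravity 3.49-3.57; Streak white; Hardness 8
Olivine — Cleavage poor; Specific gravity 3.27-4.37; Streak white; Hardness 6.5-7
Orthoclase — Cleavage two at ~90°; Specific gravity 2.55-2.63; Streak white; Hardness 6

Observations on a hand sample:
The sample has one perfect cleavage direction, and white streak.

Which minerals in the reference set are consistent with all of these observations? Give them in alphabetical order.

Biotite, Kyanite, Muscovite, Topaz

One perfect cleavage direction: leaves Biotite, Kyanite, Muscovite, Goethite, Azurite, Topaz.
White streak eliminates Goethite, Azurite.
Consistent with every observation: Biotite, Kyanite, Muscovite, Topaz.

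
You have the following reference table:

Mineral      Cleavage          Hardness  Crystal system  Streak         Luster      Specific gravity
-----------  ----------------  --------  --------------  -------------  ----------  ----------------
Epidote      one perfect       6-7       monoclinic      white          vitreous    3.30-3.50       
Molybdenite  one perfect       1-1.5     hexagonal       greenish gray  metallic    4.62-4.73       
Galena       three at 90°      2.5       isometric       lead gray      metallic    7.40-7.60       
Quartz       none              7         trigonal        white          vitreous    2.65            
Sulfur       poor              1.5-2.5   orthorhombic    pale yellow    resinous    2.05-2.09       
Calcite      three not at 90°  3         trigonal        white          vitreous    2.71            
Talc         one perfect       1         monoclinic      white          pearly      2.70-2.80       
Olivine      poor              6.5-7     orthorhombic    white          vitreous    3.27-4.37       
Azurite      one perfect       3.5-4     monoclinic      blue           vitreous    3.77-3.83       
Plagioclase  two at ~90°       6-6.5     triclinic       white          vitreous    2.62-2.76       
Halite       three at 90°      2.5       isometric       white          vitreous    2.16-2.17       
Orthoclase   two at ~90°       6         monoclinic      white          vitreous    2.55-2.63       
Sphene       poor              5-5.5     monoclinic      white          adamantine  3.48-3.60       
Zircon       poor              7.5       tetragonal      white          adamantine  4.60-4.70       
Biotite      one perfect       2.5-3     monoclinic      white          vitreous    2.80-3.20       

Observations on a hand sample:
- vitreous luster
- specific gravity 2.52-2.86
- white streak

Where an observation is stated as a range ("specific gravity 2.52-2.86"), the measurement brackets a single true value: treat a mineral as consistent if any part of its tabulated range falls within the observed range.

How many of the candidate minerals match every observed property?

Vitreous luster rules out Molybdenite, Galena, Sulfur, Talc, Sphene, Zircon.
Specific gravity 2.52-2.86 eliminates Epidote, Olivine, Azurite, Halite.
White streak: no further eliminations.
The minerals that satisfy all observations are Biotite, Calcite, Orthoclase, Plagioclase, Quartz.
That is 5 minerals.

5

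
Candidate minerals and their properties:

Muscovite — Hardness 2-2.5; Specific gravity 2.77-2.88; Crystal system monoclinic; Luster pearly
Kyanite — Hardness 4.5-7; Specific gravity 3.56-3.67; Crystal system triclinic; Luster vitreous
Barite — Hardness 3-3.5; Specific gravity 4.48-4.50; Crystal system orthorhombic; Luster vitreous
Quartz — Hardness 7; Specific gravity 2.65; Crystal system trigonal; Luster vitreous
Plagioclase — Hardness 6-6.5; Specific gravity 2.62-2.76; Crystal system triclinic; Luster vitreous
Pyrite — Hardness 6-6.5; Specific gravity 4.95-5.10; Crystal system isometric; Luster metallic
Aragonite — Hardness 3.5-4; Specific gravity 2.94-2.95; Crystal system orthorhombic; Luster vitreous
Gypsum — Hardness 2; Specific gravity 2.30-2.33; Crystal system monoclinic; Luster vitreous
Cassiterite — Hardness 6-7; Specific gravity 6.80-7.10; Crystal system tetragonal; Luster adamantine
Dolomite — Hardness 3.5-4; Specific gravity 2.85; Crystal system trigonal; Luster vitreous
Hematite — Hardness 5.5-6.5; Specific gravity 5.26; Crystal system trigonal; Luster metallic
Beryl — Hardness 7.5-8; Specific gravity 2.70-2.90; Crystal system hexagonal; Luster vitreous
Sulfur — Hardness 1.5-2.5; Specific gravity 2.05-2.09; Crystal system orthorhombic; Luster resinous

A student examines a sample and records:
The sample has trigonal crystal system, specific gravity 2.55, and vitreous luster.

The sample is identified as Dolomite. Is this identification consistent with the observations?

Inconsistent

Trigonal crystal system — consistent with Dolomite (trigonal system).
Specific gravity 2.55 — Dolomite has SG 2.85; a mismatch.
Vitreous luster — consistent with Dolomite (vitreous luster).
The specific gravity observation rules out Dolomite.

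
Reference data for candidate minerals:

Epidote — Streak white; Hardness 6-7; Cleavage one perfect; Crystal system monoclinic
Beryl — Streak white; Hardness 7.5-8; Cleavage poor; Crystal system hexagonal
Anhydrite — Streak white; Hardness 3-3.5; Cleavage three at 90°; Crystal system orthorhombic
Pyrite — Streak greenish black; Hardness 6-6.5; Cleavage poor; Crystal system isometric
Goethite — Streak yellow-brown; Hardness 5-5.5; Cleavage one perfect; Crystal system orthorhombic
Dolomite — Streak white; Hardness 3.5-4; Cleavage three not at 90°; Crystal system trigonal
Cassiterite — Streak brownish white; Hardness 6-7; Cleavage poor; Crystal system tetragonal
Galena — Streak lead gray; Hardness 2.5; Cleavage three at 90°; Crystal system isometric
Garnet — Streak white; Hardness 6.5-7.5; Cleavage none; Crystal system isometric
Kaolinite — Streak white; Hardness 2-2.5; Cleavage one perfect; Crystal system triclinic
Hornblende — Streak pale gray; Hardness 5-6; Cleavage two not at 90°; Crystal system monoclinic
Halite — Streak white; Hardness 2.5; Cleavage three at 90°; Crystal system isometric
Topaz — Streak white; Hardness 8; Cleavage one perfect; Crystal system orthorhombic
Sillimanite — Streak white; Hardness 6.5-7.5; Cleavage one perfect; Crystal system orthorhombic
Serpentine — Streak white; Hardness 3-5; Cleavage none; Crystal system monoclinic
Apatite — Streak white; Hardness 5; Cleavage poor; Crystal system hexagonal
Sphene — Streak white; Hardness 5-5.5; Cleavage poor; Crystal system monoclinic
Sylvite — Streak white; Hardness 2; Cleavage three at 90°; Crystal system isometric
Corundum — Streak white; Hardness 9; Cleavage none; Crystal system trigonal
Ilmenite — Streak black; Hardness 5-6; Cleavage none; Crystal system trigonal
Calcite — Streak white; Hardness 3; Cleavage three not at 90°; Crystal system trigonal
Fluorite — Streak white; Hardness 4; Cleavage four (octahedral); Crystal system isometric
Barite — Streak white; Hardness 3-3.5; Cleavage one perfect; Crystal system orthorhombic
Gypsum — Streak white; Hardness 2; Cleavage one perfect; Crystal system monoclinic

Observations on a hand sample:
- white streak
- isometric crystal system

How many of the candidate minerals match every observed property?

White streak is inconsistent with Pyrite, Goethite, Cassiterite, Galena, Hornblende, Ilmenite.
Isometric crystal system — Garnet, Halite, Sylvite, Fluorite remain.
The minerals that satisfy all observations are Fluorite, Garnet, Halite, Sylvite.
That is 4 minerals.

4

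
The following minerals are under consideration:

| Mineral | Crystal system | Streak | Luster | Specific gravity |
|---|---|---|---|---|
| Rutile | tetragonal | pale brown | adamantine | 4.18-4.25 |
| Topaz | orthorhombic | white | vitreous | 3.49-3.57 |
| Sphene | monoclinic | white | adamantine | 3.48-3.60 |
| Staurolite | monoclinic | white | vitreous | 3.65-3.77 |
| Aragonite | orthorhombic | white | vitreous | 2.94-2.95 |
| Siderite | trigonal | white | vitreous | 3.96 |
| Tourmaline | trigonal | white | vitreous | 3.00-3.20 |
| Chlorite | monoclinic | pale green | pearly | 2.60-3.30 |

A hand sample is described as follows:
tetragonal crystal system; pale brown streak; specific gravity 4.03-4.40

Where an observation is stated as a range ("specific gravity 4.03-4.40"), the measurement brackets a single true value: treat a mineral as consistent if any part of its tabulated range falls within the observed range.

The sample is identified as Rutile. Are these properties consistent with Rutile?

Tetragonal crystal system — fits Rutile (tetragonal system).
Pale brown streak — fits Rutile (pale brown streak).
Specific gravity 4.03-4.40 — fits Rutile (SG 4.18-4.25).
All observations are consistent with the tabulated values for Rutile.

Consistent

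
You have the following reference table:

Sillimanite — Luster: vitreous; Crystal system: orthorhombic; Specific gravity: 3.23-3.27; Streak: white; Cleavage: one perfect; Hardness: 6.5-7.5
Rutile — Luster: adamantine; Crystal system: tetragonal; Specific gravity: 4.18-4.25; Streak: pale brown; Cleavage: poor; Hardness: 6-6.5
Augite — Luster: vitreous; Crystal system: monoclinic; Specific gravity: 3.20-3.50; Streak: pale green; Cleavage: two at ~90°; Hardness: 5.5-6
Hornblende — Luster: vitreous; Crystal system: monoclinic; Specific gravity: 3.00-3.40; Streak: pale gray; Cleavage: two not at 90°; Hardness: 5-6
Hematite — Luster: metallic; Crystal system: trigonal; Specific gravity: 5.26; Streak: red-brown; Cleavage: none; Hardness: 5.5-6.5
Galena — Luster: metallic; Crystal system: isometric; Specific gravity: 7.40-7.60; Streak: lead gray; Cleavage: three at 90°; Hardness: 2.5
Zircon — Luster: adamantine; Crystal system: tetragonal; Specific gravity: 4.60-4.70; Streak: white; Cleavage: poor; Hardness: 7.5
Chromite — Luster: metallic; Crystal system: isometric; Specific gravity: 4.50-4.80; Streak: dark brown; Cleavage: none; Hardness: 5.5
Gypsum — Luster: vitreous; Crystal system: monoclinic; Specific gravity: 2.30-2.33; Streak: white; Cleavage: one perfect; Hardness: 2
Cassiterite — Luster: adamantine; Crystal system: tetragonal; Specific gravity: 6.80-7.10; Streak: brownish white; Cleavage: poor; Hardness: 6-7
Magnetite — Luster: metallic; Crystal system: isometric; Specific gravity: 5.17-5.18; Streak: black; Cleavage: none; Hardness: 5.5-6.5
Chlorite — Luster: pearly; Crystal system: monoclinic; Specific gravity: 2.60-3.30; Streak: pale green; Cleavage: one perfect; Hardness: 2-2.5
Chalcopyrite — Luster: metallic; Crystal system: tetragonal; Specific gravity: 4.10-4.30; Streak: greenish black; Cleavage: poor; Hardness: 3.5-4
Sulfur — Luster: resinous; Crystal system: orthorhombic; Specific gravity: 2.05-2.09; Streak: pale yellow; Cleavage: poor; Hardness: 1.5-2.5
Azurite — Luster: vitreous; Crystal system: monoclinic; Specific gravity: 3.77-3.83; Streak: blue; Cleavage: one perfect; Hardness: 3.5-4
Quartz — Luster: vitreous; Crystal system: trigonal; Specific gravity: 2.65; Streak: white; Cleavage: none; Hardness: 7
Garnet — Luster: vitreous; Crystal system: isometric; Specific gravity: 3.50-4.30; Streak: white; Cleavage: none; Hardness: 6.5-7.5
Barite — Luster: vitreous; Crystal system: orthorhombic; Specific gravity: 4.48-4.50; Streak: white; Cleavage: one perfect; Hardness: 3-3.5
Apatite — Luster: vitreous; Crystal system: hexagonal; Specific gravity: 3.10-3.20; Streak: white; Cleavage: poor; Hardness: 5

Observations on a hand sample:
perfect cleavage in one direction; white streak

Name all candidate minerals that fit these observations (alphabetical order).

Barite, Gypsum, Sillimanite

Perfect cleavage in one direction — narrows the field to Sillimanite, Gypsum, Chlorite, Azurite, Barite.
White streak rules out Chlorite, Azurite.
Remaining candidates: Barite, Gypsum, Sillimanite.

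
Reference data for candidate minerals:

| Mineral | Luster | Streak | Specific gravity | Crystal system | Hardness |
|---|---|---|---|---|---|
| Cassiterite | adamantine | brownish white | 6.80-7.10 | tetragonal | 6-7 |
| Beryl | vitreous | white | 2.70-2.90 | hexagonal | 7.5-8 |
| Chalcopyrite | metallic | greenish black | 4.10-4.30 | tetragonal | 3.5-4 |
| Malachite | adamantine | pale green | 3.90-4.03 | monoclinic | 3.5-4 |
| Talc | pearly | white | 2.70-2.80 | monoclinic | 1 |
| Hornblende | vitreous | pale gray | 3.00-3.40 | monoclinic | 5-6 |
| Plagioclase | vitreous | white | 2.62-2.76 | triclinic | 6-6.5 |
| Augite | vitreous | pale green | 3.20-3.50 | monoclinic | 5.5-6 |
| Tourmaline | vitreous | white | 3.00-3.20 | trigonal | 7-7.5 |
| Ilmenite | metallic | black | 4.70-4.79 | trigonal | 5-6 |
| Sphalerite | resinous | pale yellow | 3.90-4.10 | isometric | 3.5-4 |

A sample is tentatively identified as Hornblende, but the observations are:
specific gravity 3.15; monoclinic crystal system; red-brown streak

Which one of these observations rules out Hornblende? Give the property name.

streak

Specific gravity 3.15: Hornblende has SG 3.00-3.40 — agrees.
Monoclinic crystal system: Hornblende has monoclinic system — agrees.
Red-brown streak: Hornblende has pale gray streak — outside the reference range.
Only the streak is inconsistent.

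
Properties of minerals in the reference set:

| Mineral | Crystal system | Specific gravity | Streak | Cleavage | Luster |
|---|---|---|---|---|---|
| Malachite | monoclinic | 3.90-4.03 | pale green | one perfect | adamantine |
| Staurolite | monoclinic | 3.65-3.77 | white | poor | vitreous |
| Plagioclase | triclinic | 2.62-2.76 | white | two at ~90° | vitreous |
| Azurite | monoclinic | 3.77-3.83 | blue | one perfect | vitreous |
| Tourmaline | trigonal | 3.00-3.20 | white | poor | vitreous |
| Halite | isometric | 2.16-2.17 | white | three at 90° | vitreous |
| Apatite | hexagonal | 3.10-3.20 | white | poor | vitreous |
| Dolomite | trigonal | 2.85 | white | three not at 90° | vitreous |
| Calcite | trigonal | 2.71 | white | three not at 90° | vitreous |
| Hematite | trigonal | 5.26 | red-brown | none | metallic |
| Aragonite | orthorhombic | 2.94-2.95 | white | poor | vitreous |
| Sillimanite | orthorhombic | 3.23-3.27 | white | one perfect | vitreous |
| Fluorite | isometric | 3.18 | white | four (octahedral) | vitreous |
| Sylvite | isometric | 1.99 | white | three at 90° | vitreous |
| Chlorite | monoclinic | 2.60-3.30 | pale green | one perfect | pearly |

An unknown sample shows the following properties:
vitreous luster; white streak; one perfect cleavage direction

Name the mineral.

Sillimanite

Vitreous luster rules out Malachite, Hematite, Chlorite.
White streak rules out Azurite.
One perfect cleavage direction: narrows the field to Sillimanite.
Only Sillimanite satisfies all observations.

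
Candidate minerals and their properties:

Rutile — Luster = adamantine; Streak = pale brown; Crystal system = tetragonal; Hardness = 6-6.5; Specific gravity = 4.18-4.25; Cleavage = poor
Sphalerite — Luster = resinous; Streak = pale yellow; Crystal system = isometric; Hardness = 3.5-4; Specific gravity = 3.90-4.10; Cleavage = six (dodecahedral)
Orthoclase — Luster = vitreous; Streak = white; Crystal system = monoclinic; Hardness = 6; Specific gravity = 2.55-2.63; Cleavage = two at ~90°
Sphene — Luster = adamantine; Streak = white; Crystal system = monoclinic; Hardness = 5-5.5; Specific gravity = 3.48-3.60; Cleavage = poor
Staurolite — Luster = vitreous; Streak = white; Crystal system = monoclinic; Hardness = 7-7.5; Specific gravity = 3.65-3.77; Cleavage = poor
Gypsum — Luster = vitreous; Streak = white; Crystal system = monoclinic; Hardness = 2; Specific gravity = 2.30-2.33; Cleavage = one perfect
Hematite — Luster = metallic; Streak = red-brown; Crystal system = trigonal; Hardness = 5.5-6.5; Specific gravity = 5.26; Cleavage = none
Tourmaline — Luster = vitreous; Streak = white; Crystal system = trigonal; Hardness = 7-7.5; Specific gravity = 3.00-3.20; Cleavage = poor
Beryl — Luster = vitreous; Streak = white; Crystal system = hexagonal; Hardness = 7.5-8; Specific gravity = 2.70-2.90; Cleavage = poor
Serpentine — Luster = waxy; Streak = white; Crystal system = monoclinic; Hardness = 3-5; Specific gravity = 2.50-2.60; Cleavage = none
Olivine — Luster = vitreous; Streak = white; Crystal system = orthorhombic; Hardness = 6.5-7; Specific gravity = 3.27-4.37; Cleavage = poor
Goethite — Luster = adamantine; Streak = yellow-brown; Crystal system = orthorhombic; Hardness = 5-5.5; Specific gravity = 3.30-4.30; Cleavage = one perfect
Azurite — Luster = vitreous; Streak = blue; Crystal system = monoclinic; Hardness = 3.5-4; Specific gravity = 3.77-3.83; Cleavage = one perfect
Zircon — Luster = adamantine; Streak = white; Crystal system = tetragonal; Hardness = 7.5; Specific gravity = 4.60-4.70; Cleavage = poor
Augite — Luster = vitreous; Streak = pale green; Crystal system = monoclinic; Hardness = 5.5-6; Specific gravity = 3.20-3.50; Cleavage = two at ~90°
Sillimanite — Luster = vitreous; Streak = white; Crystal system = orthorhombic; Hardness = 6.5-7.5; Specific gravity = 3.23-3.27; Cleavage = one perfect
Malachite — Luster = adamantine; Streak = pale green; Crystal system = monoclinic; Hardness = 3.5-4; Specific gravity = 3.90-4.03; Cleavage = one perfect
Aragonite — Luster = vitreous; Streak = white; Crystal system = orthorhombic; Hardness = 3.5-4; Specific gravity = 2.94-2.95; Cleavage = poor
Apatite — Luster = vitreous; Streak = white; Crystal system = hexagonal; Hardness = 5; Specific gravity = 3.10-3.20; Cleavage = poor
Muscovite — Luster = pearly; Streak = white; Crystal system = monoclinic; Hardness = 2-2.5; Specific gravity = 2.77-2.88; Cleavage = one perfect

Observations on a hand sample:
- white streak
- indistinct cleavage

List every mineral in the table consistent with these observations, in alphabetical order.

Apatite, Aragonite, Beryl, Olivine, Sphene, Staurolite, Tourmaline, Zircon

White streak: leaves Orthoclase, Sphene, Staurolite, Gypsum, Tourmaline, Beryl, Serpentine, Olivine, Zircon, Sillimanite, Aragonite, Apatite, Muscovite.
Indistinct cleavage excludes Orthoclase, Gypsum, Serpentine, Sillimanite, Muscovite.
Consistent with every observation: Apatite, Aragonite, Beryl, Olivine, Sphene, Staurolite, Tourmaline, Zircon.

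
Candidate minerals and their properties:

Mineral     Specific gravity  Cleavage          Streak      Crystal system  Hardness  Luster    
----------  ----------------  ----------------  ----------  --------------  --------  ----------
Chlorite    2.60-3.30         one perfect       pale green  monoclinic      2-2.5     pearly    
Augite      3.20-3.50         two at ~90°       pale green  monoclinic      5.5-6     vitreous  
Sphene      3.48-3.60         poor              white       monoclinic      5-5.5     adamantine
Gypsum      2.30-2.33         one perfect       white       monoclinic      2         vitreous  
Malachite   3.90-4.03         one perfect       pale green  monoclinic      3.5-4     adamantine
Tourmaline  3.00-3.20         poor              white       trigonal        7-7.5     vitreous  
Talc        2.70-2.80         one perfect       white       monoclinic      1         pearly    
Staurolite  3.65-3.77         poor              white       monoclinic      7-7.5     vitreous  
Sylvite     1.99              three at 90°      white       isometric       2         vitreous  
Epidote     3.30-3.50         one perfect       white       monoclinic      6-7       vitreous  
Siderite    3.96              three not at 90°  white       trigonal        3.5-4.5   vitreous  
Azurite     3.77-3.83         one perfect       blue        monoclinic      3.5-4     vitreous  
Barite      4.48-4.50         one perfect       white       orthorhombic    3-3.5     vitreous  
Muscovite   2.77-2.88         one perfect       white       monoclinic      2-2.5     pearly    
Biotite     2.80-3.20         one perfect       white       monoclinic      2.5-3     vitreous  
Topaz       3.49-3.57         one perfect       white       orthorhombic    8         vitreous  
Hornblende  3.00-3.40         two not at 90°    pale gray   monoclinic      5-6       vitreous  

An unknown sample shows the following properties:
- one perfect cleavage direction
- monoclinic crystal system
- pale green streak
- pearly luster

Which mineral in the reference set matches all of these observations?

One perfect cleavage direction: narrows the field to Chlorite, Gypsum, Malachite, Talc, Epidote, Azurite, Barite, Muscovite, Biotite, Topaz.
Monoclinic crystal system rules out Barite, Topaz.
Pale green streak: Chlorite, Malachite remain.
Pearly luster rules out Malachite.
Only Chlorite satisfies all observations.

Chlorite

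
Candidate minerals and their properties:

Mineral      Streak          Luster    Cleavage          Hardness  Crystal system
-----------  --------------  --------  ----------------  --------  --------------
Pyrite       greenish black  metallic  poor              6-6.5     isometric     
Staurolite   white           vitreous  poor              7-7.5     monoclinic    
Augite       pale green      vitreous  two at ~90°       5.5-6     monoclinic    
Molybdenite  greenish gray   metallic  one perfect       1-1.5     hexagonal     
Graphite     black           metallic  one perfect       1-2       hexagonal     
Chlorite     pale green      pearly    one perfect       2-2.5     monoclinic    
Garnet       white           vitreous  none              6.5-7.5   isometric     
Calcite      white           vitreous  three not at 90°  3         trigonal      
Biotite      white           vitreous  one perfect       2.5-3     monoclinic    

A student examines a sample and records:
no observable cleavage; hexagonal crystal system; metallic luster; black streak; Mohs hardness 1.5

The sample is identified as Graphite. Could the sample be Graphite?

No observable cleavage — Graphite has cleavage one perfect; a mismatch.
Hexagonal crystal system — fits Graphite (hexagonal system).
Metallic luster — fits Graphite (metallic luster).
Black streak — fits Graphite (black streak).
Mohs hardness 1.5 — fits Graphite (hardness 1-2).
Cleavage alone is enough to reject Graphite.

Inconsistent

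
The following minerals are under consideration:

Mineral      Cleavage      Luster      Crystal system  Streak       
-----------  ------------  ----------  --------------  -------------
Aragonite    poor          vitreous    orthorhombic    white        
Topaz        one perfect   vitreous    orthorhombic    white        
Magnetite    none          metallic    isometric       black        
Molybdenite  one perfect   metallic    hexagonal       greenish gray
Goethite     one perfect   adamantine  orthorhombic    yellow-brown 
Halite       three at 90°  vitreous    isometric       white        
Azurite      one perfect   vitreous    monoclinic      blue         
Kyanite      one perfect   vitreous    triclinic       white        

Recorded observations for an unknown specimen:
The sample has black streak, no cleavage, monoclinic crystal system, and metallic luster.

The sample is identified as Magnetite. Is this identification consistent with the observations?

Black streak — consistent with Magnetite (black streak).
No cleavage — consistent with Magnetite (cleavage none).
Monoclinic crystal system — Magnetite has isometric system; inconsistent.
Metallic luster — consistent with Magnetite (metallic luster).
Magnetite is excluded by the crystal system.

No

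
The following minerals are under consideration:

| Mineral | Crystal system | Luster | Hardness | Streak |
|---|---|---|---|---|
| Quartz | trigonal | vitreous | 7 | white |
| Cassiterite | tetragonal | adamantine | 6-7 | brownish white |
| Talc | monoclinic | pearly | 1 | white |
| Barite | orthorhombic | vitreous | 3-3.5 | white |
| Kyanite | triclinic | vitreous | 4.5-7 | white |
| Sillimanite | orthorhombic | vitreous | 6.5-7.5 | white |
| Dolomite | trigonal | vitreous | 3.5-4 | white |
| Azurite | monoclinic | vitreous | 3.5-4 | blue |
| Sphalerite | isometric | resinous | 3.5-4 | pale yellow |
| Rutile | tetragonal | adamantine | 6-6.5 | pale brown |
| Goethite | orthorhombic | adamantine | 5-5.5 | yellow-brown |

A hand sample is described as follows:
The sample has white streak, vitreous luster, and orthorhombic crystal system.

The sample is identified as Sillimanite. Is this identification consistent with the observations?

White streak — is consistent with Sillimanite (white streak).
Vitreous luster — is consistent with Sillimanite (vitreous luster).
Orthorhombic crystal system — is consistent with Sillimanite (orthorhombic system).
Every observed property is compatible with the reference values for Sillimanite.

Yes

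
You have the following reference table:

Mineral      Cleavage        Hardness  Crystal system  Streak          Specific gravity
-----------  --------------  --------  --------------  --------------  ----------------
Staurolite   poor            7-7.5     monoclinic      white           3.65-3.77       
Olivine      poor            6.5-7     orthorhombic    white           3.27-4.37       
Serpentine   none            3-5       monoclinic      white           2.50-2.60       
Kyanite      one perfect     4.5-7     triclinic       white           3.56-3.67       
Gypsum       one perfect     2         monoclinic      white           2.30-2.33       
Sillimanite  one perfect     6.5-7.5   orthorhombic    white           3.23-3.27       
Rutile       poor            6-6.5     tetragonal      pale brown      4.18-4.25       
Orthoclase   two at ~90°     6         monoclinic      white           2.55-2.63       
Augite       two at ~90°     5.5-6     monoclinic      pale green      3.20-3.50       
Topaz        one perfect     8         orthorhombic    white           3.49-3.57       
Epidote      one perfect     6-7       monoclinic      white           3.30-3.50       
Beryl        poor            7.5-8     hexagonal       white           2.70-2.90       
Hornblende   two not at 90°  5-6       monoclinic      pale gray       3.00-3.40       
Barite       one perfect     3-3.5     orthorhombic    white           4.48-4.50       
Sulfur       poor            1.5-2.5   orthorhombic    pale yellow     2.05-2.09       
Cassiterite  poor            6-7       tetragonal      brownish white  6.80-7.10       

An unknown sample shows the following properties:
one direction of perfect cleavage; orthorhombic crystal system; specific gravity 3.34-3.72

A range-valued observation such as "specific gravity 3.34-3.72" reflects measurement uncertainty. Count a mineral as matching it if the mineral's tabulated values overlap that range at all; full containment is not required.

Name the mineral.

Topaz

One direction of perfect cleavage — Kyanite, Gypsum, Sillimanite, Topaz, Epidote, Barite remain.
Orthorhombic crystal system rules out Kyanite, Gypsum, Epidote.
Specific gravity 3.34-3.72 — Topaz remains.
Topaz is the sole remaining match.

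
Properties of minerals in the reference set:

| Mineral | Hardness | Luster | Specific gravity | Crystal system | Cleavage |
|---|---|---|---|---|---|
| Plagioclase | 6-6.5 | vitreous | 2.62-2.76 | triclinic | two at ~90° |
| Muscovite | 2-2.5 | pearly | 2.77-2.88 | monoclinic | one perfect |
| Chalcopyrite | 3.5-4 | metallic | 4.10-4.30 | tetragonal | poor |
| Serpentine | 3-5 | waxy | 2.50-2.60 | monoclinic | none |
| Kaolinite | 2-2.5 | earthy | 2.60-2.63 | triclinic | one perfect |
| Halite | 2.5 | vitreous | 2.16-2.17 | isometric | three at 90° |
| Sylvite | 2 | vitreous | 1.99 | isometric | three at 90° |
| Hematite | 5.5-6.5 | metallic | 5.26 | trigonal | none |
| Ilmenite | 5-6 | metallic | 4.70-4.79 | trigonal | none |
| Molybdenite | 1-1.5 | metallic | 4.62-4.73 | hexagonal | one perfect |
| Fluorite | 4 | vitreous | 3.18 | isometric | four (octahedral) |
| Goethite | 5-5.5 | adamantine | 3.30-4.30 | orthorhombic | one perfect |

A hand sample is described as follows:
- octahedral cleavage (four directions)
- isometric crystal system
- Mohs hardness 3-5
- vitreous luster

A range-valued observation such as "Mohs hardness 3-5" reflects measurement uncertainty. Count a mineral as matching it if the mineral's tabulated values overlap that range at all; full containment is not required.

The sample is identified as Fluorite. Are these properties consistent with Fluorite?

Yes

Octahedral cleavage (four directions) — agrees with Fluorite (cleavage four (octahedral)).
Isometric crystal system — agrees with Fluorite (isometric system).
Mohs hardness 3-5 — agrees with Fluorite (hardness 4).
Vitreous luster — agrees with Fluorite (vitreous luster).
Every observed property is compatible with the reference values for Fluorite.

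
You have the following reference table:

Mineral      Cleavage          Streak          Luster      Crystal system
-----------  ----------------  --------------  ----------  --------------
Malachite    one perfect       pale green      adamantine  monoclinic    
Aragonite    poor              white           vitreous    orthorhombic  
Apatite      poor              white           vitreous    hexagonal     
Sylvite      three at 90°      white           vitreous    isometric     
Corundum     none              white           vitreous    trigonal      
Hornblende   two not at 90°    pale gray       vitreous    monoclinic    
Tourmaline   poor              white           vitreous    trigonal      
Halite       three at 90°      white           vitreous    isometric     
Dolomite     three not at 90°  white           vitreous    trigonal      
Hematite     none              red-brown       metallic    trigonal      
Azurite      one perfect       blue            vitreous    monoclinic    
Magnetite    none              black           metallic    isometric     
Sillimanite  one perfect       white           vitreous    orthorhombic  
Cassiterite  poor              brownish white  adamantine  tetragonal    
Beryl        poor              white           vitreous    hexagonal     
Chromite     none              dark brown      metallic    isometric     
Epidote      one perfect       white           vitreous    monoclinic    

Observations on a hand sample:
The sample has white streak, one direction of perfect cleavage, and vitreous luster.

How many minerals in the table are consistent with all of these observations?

2

White streak: only Aragonite, Apatite, Sylvite, Corundum, Tourmaline, Halite, Dolomite, Sillimanite, Beryl, Epidote remain.
One direction of perfect cleavage: only Sillimanite, Epidote remain.
Vitreous luster: consistent with all remaining minerals.
The minerals that satisfy all observations are Epidote, Sillimanite.
That is 2 minerals.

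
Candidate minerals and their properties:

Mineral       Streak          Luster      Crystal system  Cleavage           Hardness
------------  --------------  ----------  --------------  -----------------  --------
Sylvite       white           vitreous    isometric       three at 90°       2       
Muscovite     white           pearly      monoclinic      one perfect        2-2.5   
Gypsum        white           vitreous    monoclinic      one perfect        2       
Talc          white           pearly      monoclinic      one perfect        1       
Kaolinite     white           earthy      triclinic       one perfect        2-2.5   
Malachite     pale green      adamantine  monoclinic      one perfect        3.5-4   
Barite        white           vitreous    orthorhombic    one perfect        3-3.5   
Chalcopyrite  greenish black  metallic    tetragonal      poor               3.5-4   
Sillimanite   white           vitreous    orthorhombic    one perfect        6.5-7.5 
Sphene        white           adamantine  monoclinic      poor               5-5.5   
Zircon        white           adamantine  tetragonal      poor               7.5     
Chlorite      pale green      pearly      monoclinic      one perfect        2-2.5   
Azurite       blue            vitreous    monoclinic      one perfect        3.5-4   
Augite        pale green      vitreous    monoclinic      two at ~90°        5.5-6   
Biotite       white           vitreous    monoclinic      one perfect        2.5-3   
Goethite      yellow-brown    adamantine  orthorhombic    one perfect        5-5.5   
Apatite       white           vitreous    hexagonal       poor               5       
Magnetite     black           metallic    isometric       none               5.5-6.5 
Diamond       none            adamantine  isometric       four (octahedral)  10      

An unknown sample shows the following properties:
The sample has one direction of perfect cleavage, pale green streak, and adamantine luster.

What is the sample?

One direction of perfect cleavage — leaves Muscovite, Gypsum, Talc, Kaolinite, Malachite, Barite, Sillimanite, Chlorite, Azurite, Biotite, Goethite.
Pale green streak — only Malachite, Chlorite remain.
Adamantine luster is inconsistent with Chlorite.
The only mineral consistent with every observation is Malachite.

Malachite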